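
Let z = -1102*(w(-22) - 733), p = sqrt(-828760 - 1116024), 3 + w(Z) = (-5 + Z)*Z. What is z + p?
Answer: 156484 + 4*I*sqrt(121549) ≈ 1.5648e+5 + 1394.6*I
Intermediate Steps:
w(Z) = -3 + Z*(-5 + Z) (w(Z) = -3 + (-5 + Z)*Z = -3 + Z*(-5 + Z))
p = 4*I*sqrt(121549) (p = sqrt(-1944784) = 4*I*sqrt(121549) ≈ 1394.6*I)
z = 156484 (z = -1102*((-3 + (-22)**2 - 5*(-22)) - 733) = -1102*((-3 + 484 + 110) - 733) = -1102*(591 - 733) = -1102*(-142) = 156484)
z + p = 156484 + 4*I*sqrt(121549)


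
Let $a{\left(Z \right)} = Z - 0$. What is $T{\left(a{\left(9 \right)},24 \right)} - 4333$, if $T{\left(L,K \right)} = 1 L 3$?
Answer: $-4306$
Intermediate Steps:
$a{\left(Z \right)} = Z$ ($a{\left(Z \right)} = Z + 0 = Z$)
$T{\left(L,K \right)} = 3 L$ ($T{\left(L,K \right)} = L 3 = 3 L$)
$T{\left(a{\left(9 \right)},24 \right)} - 4333 = 3 \cdot 9 - 4333 = 27 - 4333 = -4306$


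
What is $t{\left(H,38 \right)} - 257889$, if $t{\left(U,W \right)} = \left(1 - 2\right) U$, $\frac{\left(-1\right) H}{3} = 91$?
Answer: $-257616$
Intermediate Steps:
$H = -273$ ($H = \left(-3\right) 91 = -273$)
$t{\left(U,W \right)} = - U$
$t{\left(H,38 \right)} - 257889 = \left(-1\right) \left(-273\right) - 257889 = 273 - 257889 = -257616$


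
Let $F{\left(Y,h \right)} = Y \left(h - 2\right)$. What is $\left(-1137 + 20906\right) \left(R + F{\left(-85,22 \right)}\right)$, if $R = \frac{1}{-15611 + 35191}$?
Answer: $- \frac{658030914231}{19580} \approx -3.3607 \cdot 10^{7}$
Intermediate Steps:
$F{\left(Y,h \right)} = Y \left(-2 + h\right)$
$R = \frac{1}{19580} \approx 5.1073 \cdot 10^{-5}$
$\left(-1137 + 20906\right) \left(R + F{\left(-85,22 \right)}\right) = \left(-1137 + 20906\right) \left(\frac{1}{19580} - 85 \left(-2 + 22\right)\right) = 19769 \left(\frac{1}{19580} - 1700\right) = 19769 \left(- \frac{33285999}{19580}\right) = - \frac{658030914231}{19580}$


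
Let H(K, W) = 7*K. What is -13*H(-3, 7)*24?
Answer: 6552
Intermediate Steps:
-13*H(-3, 7)*24 = -91*(-3)*24 = -13*(-21)*24 = 273*24 = 6552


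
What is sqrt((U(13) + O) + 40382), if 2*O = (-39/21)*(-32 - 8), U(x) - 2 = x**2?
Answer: sqrt(1988917)/7 ≈ 201.47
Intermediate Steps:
U(x) = 2 + x**2
O = 260/7 (O = ((-39/21)*(-32 - 8))/2 = (-39*1/21*(-40))/2 = (-13/7*(-40))/2 = (1/2)*(520/7) = 260/7 ≈ 37.143)
sqrt((U(13) + O) + 40382) = sqrt(((2 + 13**2) + 260/7) + 40382) = sqrt(((2 + 169) + 260/7) + 40382) = sqrt((171 + 260/7) + 40382) = sqrt(1457/7 + 40382) = sqrt(284131/7) = sqrt(1988917)/7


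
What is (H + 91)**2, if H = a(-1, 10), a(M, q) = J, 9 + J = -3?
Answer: 6241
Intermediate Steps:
J = -12 (J = -9 - 3 = -12)
a(M, q) = -12
H = -12
(H + 91)**2 = (-12 + 91)**2 = 79**2 = 6241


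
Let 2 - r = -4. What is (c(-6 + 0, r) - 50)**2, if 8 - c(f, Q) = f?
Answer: 1296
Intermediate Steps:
r = 6 (r = 2 - 1*(-4) = 2 + 4 = 6)
c(f, Q) = 8 - f
(c(-6 + 0, r) - 50)**2 = ((8 - (-6 + 0)) - 50)**2 = ((8 - 1*(-6)) - 50)**2 = ((8 + 6) - 50)**2 = (14 - 50)**2 = (-36)**2 = 1296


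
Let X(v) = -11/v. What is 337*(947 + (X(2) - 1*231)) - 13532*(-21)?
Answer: 1047221/2 ≈ 5.2361e+5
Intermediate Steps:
337*(947 + (X(2) - 1*231)) - 13532*(-21) = 337*(947 + (-11/2 - 1*231)) - 13532*(-21) = 337*(947 + (-11*1/2 - 231)) + 284172 = 337*(947 + (-11/2 - 231)) + 284172 = 337*(947 - 473/2) + 284172 = 337*(1421/2) + 284172 = 478877/2 + 284172 = 1047221/2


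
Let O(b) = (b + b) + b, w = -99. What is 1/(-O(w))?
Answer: 1/297 ≈ 0.0033670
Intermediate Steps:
O(b) = 3*b (O(b) = 2*b + b = 3*b)
1/(-O(w)) = 1/(-3*(-99)) = 1/(-1*(-297)) = 1/297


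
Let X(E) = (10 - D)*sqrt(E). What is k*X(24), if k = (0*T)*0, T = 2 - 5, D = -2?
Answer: 0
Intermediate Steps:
T = -3
X(E) = 12*sqrt(E) (X(E) = (10 - 1*(-2))*sqrt(E) = (10 + 2)*sqrt(E) = 12*sqrt(E))
k = 0 (k = (0*(-3))*0 = 0*0 = 0)
k*X(24) = 0*(12*sqrt(24)) = 0*(12*(2*sqrt(6))) = 0*(24*sqrt(6)) = 0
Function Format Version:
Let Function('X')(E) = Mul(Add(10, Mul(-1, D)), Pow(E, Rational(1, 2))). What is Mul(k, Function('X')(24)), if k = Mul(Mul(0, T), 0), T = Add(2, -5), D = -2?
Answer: 0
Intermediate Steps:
T = -3
Function('X')(E) = Mul(12, Pow(E, Rational(1, 2))) (Function('X')(E) = Mul(Add(10, Mul(-1, -2)), Pow(E, Rational(1, 2))) = Mul(Add(10, 2), Pow(E, Rational(1, 2))) = Mul(12, Pow(E, Rational(1, 2))))
k = 0 (k = Mul(Mul(0, -3), 0) = Mul(0, 0) = 0)
Mul(k, Function('X')(24)) = Mul(0, Mul(12, Pow(24, Rational(1, 2)))) = Mul(0, Mul(12, Mul(2, Pow(6, Rational(1, 2))))) = Mul(0, Mul(24, Pow(6, Rational(1, 2)))) = 0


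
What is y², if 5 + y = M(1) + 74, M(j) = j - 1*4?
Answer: 4356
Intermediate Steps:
M(j) = -4 + j (M(j) = j - 4 = -4 + j)
y = 66 (y = -5 + ((-4 + 1) + 74) = -5 + (-3 + 74) = -5 + 71 = 66)
y² = 66² = 4356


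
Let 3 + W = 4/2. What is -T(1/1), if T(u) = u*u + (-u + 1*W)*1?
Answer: 1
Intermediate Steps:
W = -1 (W = -3 + 4/2 = -3 + 4*(½) = -3 + 2 = -1)
T(u) = -1 + u² - u (T(u) = u*u + (-u + 1*(-1))*1 = u² + (-u - 1)*1 = u² + (-1 - u)*1 = u² + (-1 - u) = -1 + u² - u)
-T(1/1) = -(-1 + (1/1)² - 1/1) = -(-1 + 1² - 1*1) = -(-1 + 1 - 1) = -1*(-1) = 1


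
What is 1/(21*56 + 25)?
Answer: 1/1201 ≈ 0.00083264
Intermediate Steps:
1/(21*56 + 25) = 1/(1176 + 25) = 1/1201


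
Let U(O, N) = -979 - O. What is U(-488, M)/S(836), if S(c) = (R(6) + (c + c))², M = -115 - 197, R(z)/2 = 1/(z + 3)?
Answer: -39771/226502500 ≈ -0.00017559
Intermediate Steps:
R(z) = 2/(3 + z) (R(z) = 2/(z + 3) = 2/(3 + z))
M = -312
S(c) = (2/9 + 2*c)² (S(c) = (2/(3 + 6) + (c + c))² = (2/9 + 2*c)²)
U(-488, M)/S(836) = (-979 - 1*(-488))/((4*(1 + 9*836)²/81)) = (-979 + 488)/((4*(1 + 7524)²/81)) = -491/((4/81)*7525²) = -491/((4/81)*56625625) = -491/226502500/81 = -491*81/226502500 = -39771/226502500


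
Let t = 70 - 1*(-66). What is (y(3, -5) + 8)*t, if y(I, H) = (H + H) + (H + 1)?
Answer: -816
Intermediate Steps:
t = 136 (t = 70 + 66 = 136)
y(I, H) = 1 + 3*H (y(I, H) = 2*H + (1 + H) = 1 + 3*H)
(y(3, -5) + 8)*t = ((1 + 3*(-5)) + 8)*136 = ((1 - 15) + 8)*136 = (-14 + 8)*136 = -6*136 = -816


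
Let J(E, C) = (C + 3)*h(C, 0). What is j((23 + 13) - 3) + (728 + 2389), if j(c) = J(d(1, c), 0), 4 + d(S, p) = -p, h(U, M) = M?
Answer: 3117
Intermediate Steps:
d(S, p) = -4 - p
J(E, C) = 0 (J(E, C) = (C + 3)*0 = (3 + C)*0 = 0)
j(c) = 0
j((23 + 13) - 3) + (728 + 2389) = 0 + (728 + 2389) = 0 + 3117 = 3117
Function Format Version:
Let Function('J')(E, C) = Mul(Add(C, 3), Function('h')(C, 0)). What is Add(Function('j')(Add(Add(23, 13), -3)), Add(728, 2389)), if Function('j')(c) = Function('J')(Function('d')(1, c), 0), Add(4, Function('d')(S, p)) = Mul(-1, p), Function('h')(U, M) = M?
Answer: 3117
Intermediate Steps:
Function('d')(S, p) = Add(-4, Mul(-1, p))
Function('J')(E, C) = 0 (Function('J')(E, C) = Mul(Add(C, 3), 0) = Mul(Add(3, C), 0) = 0)
Function('j')(c) = 0
Add(Function('j')(Add(Add(23, 13), -3)), Add(728, 2389)) = Add(0, Add(728, 2389)) = Add(0, 3117) = 3117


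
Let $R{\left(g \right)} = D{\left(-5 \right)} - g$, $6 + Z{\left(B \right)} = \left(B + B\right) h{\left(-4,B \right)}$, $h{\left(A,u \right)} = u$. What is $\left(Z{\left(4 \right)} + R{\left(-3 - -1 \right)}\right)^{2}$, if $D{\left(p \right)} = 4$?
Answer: $1024$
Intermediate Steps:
$Z{\left(B \right)} = -6 + 2 B^{2}$ ($Z{\left(B \right)} = -6 + \left(B + B\right) B = -6 + 2 B B = -6 + 2 B^{2}$)
$R{\left(g \right)} = 4 - g$
$\left(Z{\left(4 \right)} + R{\left(-3 - -1 \right)}\right)^{2} = \left(\left(-6 + 2 \cdot 4^{2}\right) + \left(4 - \left(-3 - -1\right)\right)\right)^{2} = \left(\left(-6 + 2 \cdot 16\right) + \left(4 - \left(-3 + 1\right)\right)\right)^{2} = \left(\left(-6 + 32\right) + \left(4 - -2\right)\right)^{2} = \left(26 + \left(4 + 2\right)\right)^{2} = \left(26 + 6\right)^{2} = 32^{2} = 1024$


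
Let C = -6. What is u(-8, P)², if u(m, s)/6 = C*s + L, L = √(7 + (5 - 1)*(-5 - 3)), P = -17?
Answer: 373644 + 36720*I ≈ 3.7364e+5 + 36720.0*I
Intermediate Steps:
L = 5*I (L = √(7 + 4*(-8)) = √(7 - 32) = √(-25) = 5*I ≈ 5.0*I)
u(m, s) = -36*s + 30*I (u(m, s) = 6*(-6*s + 5*I) = -36*s + 30*I)
u(-8, P)² = (-36*(-17) + 30*I)² = (612 + 30*I)²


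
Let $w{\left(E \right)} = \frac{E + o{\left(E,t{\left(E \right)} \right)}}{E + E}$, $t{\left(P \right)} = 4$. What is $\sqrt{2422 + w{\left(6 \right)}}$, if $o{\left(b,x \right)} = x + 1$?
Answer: $\frac{5 \sqrt{3489}}{6} \approx 49.223$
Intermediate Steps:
$o{\left(b,x \right)} = 1 + x$
$w{\left(E \right)} = \frac{5 + E}{2 E}$ ($w{\left(E \right)} = \frac{E + \left(1 + 4\right)}{E + E} = \frac{E + 5}{2 E} = \left(5 + E\right) \frac{1}{2 E} = \frac{5 + E}{2 E}$)
$\sqrt{2422 + w{\left(6 \right)}} = \sqrt{2422 + \frac{5 + 6}{2 \cdot 6}} = \sqrt{2422 + \frac{1}{2} \cdot \frac{1}{6} \cdot 11} = \sqrt{2422 + \frac{11}{12}} = \sqrt{\frac{29075}{12}} = \frac{5 \sqrt{3489}}{6}$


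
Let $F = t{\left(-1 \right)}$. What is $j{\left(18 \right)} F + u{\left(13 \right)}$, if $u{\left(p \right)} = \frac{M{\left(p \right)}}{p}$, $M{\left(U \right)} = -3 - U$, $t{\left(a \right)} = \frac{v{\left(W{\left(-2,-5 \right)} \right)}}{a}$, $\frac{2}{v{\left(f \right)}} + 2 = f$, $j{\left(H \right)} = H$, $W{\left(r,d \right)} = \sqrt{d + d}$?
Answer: $\frac{356}{91} + \frac{18 i \sqrt{10}}{7} \approx 3.9121 + 8.1316 i$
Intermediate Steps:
$W{\left(r,d \right)} = \sqrt{2} \sqrt{d}$ ($W{\left(r,d \right)} = \sqrt{2 d} = \sqrt{2} \sqrt{d}$)
$v{\left(f \right)} = \frac{2}{-2 + f}$
$t{\left(a \right)} = \frac{2}{a \left(-2 + i \sqrt{10}\right)}$ ($t{\left(a \right)} = \frac{2 \frac{1}{-2 + \sqrt{2} \sqrt{-5}}}{a} = \frac{2 \frac{1}{-2 + \sqrt{2} i \sqrt{5}}}{a} = \frac{2 \frac{1}{-2 + i \sqrt{10}}}{a} = \frac{2}{a \left(-2 + i \sqrt{10}\right)}$)
$F = \frac{2}{2 - i \sqrt{10}}$ ($F = - \frac{2}{\left(-1\right) \left(2 - i \sqrt{10}\right)} = \left(-2\right) \left(-1\right) \frac{1}{2 - i \sqrt{10}} = \frac{2}{2 - i \sqrt{10}} \approx 0.28571 + 0.45175 i$)
$u{\left(p \right)} = \frac{-3 - p}{p}$
$j{\left(18 \right)} F + u{\left(13 \right)} = 18 \left(\frac{2}{7} + \frac{i \sqrt{10}}{7}\right) + \frac{-3 - 13}{13} = \left(\frac{36}{7} + \frac{18 i \sqrt{10}}{7}\right) + \frac{-3 - 13}{13} = \left(\frac{36}{7} + \frac{18 i \sqrt{10}}{7}\right) + \frac{1}{13} \left(-16\right) = \left(\frac{36}{7} + \frac{18 i \sqrt{10}}{7}\right) - \frac{16}{13} = \frac{356}{91} + \frac{18 i \sqrt{10}}{7}$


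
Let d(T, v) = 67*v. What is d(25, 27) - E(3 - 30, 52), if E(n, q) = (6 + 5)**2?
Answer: 1688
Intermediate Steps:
E(n, q) = 121 (E(n, q) = 11**2 = 121)
d(25, 27) - E(3 - 30, 52) = 67*27 - 1*121 = 1809 - 121 = 1688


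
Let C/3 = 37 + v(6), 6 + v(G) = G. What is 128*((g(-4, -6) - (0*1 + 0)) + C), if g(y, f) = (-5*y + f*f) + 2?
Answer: 21632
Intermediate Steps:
g(y, f) = 2 + f² - 5*y (g(y, f) = (-5*y + f²) + 2 = (f² - 5*y) + 2 = 2 + f² - 5*y)
v(G) = -6 + G
C = 111 (C = 3*(37 + (-6 + 6)) = 3*(37 + 0) = 3*37 = 111)
128*((g(-4, -6) - (0*1 + 0)) + C) = 128*(((2 + (-6)² - 5*(-4)) - (0*1 + 0)) + 111) = 128*(((2 + 36 + 20) - (0 + 0)) + 111) = 128*((58 - 1*0) + 111) = 128*((58 + 0) + 111) = 128*(58 + 111) = 128*169 = 21632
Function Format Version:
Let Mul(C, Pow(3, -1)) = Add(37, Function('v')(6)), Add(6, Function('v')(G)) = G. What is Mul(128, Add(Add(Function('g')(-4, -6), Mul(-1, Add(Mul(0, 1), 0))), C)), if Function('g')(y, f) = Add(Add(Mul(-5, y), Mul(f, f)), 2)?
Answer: 21632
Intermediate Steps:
Function('g')(y, f) = Add(2, Pow(f, 2), Mul(-5, y)) (Function('g')(y, f) = Add(Add(Mul(-5, y), Pow(f, 2)), 2) = Add(Add(Pow(f, 2), Mul(-5, y)), 2) = Add(2, Pow(f, 2), Mul(-5, y)))
Function('v')(G) = Add(-6, G)
C = 111 (C = Mul(3, Add(37, Add(-6, 6))) = Mul(3, Add(37, 0)) = Mul(3, 37) = 111)
Mul(128, Add(Add(Function('g')(-4, -6), Mul(-1, Add(Mul(0, 1), 0))), C)) = Mul(128, Add(Add(Add(2, Pow(-6, 2), Mul(-5, -4)), Mul(-1, Add(Mul(0, 1), 0))), 111)) = Mul(128, Add(Add(Add(2, 36, 20), Mul(-1, Add(0, 0))), 111)) = Mul(128, Add(Add(58, Mul(-1, 0)), 111)) = Mul(128, Add(Add(58, 0), 111)) = Mul(128, Add(58, 111)) = Mul(128, 169) = 21632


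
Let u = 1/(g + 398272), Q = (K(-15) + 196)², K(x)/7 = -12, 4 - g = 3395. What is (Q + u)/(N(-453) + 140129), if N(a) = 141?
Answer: 990677453/11077991574 ≈ 0.089427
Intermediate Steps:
g = -3391 (g = 4 - 1*3395 = 4 - 3395 = -3391)
K(x) = -84 (K(x) = 7*(-12) = -84)
Q = 12544 (Q = (-84 + 196)² = 112² = 12544)
u = 1/394881 (u = 1/(-3391 + 398272) = 1/394881 ≈ 2.5324e-6)
(Q + u)/(N(-453) + 140129) = (12544 + 1/394881)/(141 + 140129) = (4953387265/394881)/140270 = (4953387265/394881)*(1/140270) = 990677453/11077991574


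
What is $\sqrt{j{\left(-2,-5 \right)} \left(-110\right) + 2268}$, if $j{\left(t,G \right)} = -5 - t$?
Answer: $\sqrt{2598} \approx 50.971$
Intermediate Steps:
$\sqrt{j{\left(-2,-5 \right)} \left(-110\right) + 2268} = \sqrt{\left(-5 - -2\right) \left(-110\right) + 2268} = \sqrt{\left(-5 + 2\right) \left(-110\right) + 2268} = \sqrt{\left(-3\right) \left(-110\right) + 2268} = \sqrt{330 + 2268} = \sqrt{2598}$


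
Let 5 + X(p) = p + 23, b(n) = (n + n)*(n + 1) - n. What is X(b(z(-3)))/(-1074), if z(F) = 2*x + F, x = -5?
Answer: -343/1074 ≈ -0.31937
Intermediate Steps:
z(F) = -10 + F (z(F) = 2*(-5) + F = -10 + F)
b(n) = -n + 2*n*(1 + n) (b(n) = (2*n)*(1 + n) - n = 2*n*(1 + n) - n = -n + 2*n*(1 + n))
X(p) = 18 + p (X(p) = -5 + (p + 23) = -5 + (23 + p) = 18 + p)
X(b(z(-3)))/(-1074) = (18 + (-10 - 3)*(1 + 2*(-10 - 3)))/(-1074) = -(18 - 13*(1 + 2*(-13)))/1074 = -(18 - 13*(1 - 26))/1074 = -(18 - 13*(-25))/1074 = -(18 + 325)/1074 = -1/1074*343 = -343/1074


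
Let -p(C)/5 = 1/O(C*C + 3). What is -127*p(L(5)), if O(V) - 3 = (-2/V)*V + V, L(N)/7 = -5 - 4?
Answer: 635/3973 ≈ 0.15983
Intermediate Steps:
L(N) = -63 (L(N) = 7*(-5 - 4) = 7*(-9) = -63)
O(V) = 1 + V (O(V) = 3 + ((-2/V)*V + V) = 3 + (-2 + V) = 1 + V)
p(C) = -5/(4 + C²) (p(C) = -5/(1 + (C*C + 3)) = -5/(1 + (C² + 3)) = -5/(1 + (3 + C²)) = -5/(4 + C²))
-127*p(L(5)) = -(-635)/(4 + (-63)²) = -(-635)/(4 + 3969) = -(-635)/3973 = -127*(-5/3973) = 635/3973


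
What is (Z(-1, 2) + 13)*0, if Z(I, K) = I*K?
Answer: 0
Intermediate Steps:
(Z(-1, 2) + 13)*0 = (-1*2 + 13)*0 = (-2 + 13)*0 = 11*0 = 0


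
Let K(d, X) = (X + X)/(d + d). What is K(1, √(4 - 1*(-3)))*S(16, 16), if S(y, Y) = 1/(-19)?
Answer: -√7/19 ≈ -0.13925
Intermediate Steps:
K(d, X) = X/d (K(d, X) = (2*X)/((2*d)) = (2*X)*(1/(2*d)) = X/d)
S(y, Y) = -1/19 (S(y, Y) = 1*(-1/19) = -1/19)
K(1, √(4 - 1*(-3)))*S(16, 16) = (√(4 - 1*(-3))/1)*(-1/19) = (√(4 + 3)*1)*(-1/19) = (√7*1)*(-1/19) = √7*(-1/19) = -√7/19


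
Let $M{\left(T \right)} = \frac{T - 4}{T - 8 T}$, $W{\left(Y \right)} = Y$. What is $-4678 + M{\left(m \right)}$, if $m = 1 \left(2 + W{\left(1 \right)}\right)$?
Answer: $- \frac{98237}{21} \approx -4678.0$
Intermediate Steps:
$m = 3$ ($m = 1 \left(2 + 1\right) = 1 \cdot 3 = 3$)
$M{\left(T \right)} = - \frac{-4 + T}{7 T}$ ($M{\left(T \right)} = \frac{-4 + T}{\left(-7\right) T} = \left(-4 + T\right) \left(- \frac{1}{7 T}\right) = - \frac{-4 + T}{7 T}$)
$-4678 + M{\left(m \right)} = -4678 + \frac{4 - 3}{7 \cdot 3} = -4678 + \frac{1}{7} \cdot \frac{1}{3} \left(4 - 3\right) = -4678 + \frac{1}{7} \cdot \frac{1}{3} \cdot 1 = -4678 + \frac{1}{21} = - \frac{98237}{21}$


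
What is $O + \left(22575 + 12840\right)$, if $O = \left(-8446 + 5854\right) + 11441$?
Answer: $44264$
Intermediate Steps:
$O = 8849$ ($O = -2592 + 11441 = 8849$)
$O + \left(22575 + 12840\right) = 8849 + \left(22575 + 12840\right) = 8849 + 35415 = 44264$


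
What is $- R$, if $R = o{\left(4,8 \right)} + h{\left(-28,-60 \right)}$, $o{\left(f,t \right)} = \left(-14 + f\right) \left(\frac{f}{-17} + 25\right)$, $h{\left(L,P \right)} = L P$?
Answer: $- \frac{24350}{17} \approx -1432.4$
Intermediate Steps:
$o{\left(f,t \right)} = \left(-14 + f\right) \left(25 - \frac{f}{17}\right)$ ($o{\left(f,t \right)} = \left(-14 + f\right) \left(f \left(- \frac{1}{17}\right) + 25\right) = \left(-14 + f\right) \left(- \frac{f}{17} + 25\right) = \left(-14 + f\right) \left(25 - \frac{f}{17}\right)$)
$R = \frac{24350}{17}$ ($R = \left(-350 - \frac{4^{2}}{17} + \frac{439}{17} \cdot 4\right) - -1680 = \left(-350 - \frac{16}{17} + \frac{1756}{17}\right) + 1680 = - \frac{4210}{17} + 1680 = \frac{24350}{17} \approx 1432.4$)
$- R = \left(-1\right) \frac{24350}{17} = - \frac{24350}{17}$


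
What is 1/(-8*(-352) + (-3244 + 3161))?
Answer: 1/2733 ≈ 0.00036590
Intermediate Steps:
1/(-8*(-352) + (-3244 + 3161)) = 1/(2816 - 83) = 1/2733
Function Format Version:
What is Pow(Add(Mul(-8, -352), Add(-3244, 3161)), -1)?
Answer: Rational(1, 2733) ≈ 0.00036590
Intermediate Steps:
Pow(Add(Mul(-8, -352), Add(-3244, 3161)), -1) = Pow(Add(2816, -83), -1) = Pow(2733, -1) = Rational(1, 2733)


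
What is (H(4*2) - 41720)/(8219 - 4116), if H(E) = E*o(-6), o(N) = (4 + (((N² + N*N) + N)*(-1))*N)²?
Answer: 1238280/4103 ≈ 301.80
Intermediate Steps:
o(N) = (4 + N*(-N - 2*N²))² (o(N) = (4 + (((N² + N²) + N)*(-1))*N)² = (4 + ((2*N² + N)*(-1))*N)² = (4 + ((N + 2*N²)*(-1))*N)² = (4 + (-N - 2*N²)*N)² = (4 + N*(-N - 2*N²))²)
H(E) = 160000*E (H(E) = E*(-4 + (-6)² + 2*(-6)³)² = E*(-4 + 36 + 2*(-216))² = E*(-4 + 36 - 432)² = E*(-400)² = E*160000 = 160000*E)
(H(4*2) - 41720)/(8219 - 4116) = (160000*(4*2) - 41720)/(8219 - 4116) = (160000*8 - 41720)/4103 = (1280000 - 41720)*(1/4103) = 1238280*(1/4103) = 1238280/4103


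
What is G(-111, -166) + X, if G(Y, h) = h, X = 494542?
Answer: 494376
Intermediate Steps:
G(-111, -166) + X = -166 + 494542 = 494376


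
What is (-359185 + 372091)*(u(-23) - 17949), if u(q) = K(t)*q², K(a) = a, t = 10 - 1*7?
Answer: -211167972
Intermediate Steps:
t = 3 (t = 10 - 7 = 3)
u(q) = 3*q²
(-359185 + 372091)*(u(-23) - 17949) = (-359185 + 372091)*(3*(-23)² - 17949) = 12906*(3*529 - 17949) = 12906*(1587 - 17949) = 12906*(-16362) = -211167972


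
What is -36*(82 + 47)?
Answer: -4644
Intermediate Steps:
-36*(82 + 47) = -36*129 = -4644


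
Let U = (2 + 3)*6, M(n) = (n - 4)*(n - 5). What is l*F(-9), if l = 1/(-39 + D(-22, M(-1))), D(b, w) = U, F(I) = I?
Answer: 1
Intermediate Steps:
M(n) = (-5 + n)*(-4 + n) (M(n) = (-4 + n)*(-5 + n) = (-5 + n)*(-4 + n))
U = 30 (U = 5*6 = 30)
D(b, w) = 30
l = -⅑ (l = 1/(-39 + 30) = 1/(-9) = -⅑ ≈ -0.11111)
l*F(-9) = -⅑*(-9) = 1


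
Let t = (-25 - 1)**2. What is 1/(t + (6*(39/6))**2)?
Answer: 1/2197 ≈ 0.00045517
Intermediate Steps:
t = 676 (t = (-26)**2 = 676)
1/(t + (6*(39/6))**2) = 1/(676 + (6*(39/6))**2) = 1/(676 + (6*(39*(1/6)))**2) = 1/(676 + (6*(13/2))**2) = 1/(676 + 39**2) = 1/(676 + 1521) = 1/2197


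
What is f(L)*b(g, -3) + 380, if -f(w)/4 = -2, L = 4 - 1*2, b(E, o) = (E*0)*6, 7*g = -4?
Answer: 380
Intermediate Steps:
g = -4/7 (g = (⅐)*(-4) = -4/7 ≈ -0.57143)
b(E, o) = 0 (b(E, o) = 0*6 = 0)
L = 2 (L = 4 - 2 = 2)
f(w) = 8 (f(w) = -4*(-2) = 8)
f(L)*b(g, -3) + 380 = 8*0 + 380 = 0 + 380 = 380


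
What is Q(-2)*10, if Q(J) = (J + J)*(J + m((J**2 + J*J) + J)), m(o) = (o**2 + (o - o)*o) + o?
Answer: -1600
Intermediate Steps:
m(o) = o + o**2 (m(o) = (o**2 + 0*o) + o = (o**2 + 0) + o = o**2 + o = o + o**2)
Q(J) = 2*J*(J + (J + 2*J**2)*(1 + J + 2*J**2)) (Q(J) = (J + J)*(J + ((J**2 + J*J) + J)*(1 + ((J**2 + J*J) + J))) = (2*J)*(J + ((J**2 + J**2) + J)*(1 + ((J**2 + J**2) + J))) = (2*J)*(J + (2*J**2 + J)*(1 + (2*J**2 + J))) = (2*J)*(J + (J + 2*J**2)*(1 + (J + 2*J**2))) = (2*J)*(J + (J + 2*J**2)*(1 + J + 2*J**2)) = 2*J*(J + (J + 2*J**2)*(1 + J + 2*J**2)))
Q(-2)*10 = (2*(-2)**2*(1 + (1 + 2*(-2))*(1 - 2*(1 + 2*(-2)))))*10 = (2*4*(1 + (1 - 4)*(1 - 2*(1 - 4))))*10 = (2*4*(1 - 3*(1 - 2*(-3))))*10 = (2*4*(1 - 3*(1 + 6)))*10 = (2*4*(1 - 3*7))*10 = (2*4*(1 - 21))*10 = (2*4*(-20))*10 = -160*10 = -1600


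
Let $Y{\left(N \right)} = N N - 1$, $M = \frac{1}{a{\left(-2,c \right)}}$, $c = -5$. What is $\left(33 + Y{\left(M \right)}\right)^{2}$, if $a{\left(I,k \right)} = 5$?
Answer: $\frac{641601}{625} \approx 1026.6$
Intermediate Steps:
$M = \frac{1}{5} \approx 0.2$
$Y{\left(N \right)} = -1 + N^{2}$ ($Y{\left(N \right)} = N^{2} - 1 = -1 + N^{2}$)
$\left(33 + Y{\left(M \right)}\right)^{2} = \left(33 - \left(1 - \left(\frac{1}{5}\right)^{2}\right)\right)^{2} = \left(33 + \left(-1 + \frac{1}{25}\right)\right)^{2} = \left(33 - \frac{24}{25}\right)^{2} = \left(\frac{801}{25}\right)^{2} = \frac{641601}{625}$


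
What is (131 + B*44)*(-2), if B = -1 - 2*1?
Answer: 2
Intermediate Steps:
B = -3 (B = -1 - 2 = -3)
(131 + B*44)*(-2) = (131 - 3*44)*(-2) = (131 - 132)*(-2) = -1*(-2) = 2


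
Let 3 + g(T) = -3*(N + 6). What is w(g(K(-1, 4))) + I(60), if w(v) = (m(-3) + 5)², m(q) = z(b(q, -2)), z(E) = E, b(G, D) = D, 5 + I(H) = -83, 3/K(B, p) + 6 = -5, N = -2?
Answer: -79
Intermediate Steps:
K(B, p) = -3/11 (K(B, p) = 3/(-6 - 5) = 3/(-11) = 3*(-1/11) = -3/11)
I(H) = -88 (I(H) = -5 - 83 = -88)
g(T) = -15 (g(T) = -3 - 3*(-2 + 6) = -3 - 3*4 = -3 - 12 = -15)
m(q) = -2
w(v) = 9 (w(v) = (-2 + 5)² = 3² = 9)
w(g(K(-1, 4))) + I(60) = 9 - 88 = -79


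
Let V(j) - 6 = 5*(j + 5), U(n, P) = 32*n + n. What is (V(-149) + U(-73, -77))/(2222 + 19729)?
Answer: -347/2439 ≈ -0.14227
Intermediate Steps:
U(n, P) = 33*n
V(j) = 31 + 5*j (V(j) = 6 + 5*(j + 5) = 6 + 5*(5 + j) = 6 + (25 + 5*j) = 31 + 5*j)
(V(-149) + U(-73, -77))/(2222 + 19729) = ((31 + 5*(-149)) + 33*(-73))/(2222 + 19729) = ((31 - 745) - 2409)/21951 = (-714 - 2409)*(1/21951) = -3123*1/21951 = -347/2439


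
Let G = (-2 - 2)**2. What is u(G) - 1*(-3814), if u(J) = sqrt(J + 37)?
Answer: 3814 + sqrt(53) ≈ 3821.3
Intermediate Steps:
G = 16 (G = (-4)**2 = 16)
u(J) = sqrt(37 + J)
u(G) - 1*(-3814) = sqrt(37 + 16) - 1*(-3814) = sqrt(53) + 3814 = 3814 + sqrt(53)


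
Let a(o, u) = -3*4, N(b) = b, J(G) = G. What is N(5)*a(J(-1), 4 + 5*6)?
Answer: -60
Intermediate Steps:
a(o, u) = -12
N(5)*a(J(-1), 4 + 5*6) = 5*(-12) = -60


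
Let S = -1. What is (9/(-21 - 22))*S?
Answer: 9/43 ≈ 0.20930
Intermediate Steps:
(9/(-21 - 22))*S = (9/(-21 - 22))*(-1) = (9/(-43))*(-1) = (9*(-1/43))*(-1) = -9/43*(-1) = 9/43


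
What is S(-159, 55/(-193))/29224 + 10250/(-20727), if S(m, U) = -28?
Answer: -75031589/151431462 ≈ -0.49548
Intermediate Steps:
S(-159, 55/(-193))/29224 + 10250/(-20727) = -28/29224 + 10250/(-20727) = -28*1/29224 + 10250*(-1/20727) = -7/7306 - 10250/20727 = -75031589/151431462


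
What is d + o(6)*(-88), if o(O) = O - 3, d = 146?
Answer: -118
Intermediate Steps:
o(O) = -3 + O
d + o(6)*(-88) = 146 + (-3 + 6)*(-88) = 146 + 3*(-88) = 146 - 264 = -118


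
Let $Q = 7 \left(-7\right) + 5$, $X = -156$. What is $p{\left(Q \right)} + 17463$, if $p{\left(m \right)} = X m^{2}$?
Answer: $-284553$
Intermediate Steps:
$Q = -44$ ($Q = -49 + 5 = -44$)
$p{\left(m \right)} = - 156 m^{2}$
$p{\left(Q \right)} + 17463 = - 156 \left(-44\right)^{2} + 17463 = \left(-156\right) 1936 + 17463 = -302016 + 17463 = -284553$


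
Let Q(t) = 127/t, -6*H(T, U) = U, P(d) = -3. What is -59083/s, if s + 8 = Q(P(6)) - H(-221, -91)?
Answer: 118166/131 ≈ 902.03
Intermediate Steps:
H(T, U) = -U/6
s = -131/2 (s = -8 + (127/(-3) - (-1)*(-91)/6) = -8 + (127*(-1/3) - 1*91/6) = -8 + (-127/3 - 91/6) = -8 - 115/2 = -131/2 ≈ -65.500)
-59083/s = -59083/(-131/2) = -59083*(-2/131) = 118166/131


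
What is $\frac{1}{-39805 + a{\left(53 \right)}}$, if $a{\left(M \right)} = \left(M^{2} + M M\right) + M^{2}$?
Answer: $- \frac{1}{31378} \approx -3.1869 \cdot 10^{-5}$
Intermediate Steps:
$a{\left(M \right)} = 3 M^{2}$ ($a{\left(M \right)} = \left(M^{2} + M^{2}\right) + M^{2} = 2 M^{2} + M^{2} = 3 M^{2}$)
$\frac{1}{-39805 + a{\left(53 \right)}} = \frac{1}{-39805 + 3 \cdot 53^{2}} = \frac{1}{-39805 + 3 \cdot 2809} = \frac{1}{-39805 + 8427} = \frac{1}{-31378} = - \frac{1}{31378}$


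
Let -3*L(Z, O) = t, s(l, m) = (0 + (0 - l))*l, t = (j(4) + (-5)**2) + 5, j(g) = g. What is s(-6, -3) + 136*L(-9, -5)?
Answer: -4732/3 ≈ -1577.3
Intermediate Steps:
t = 34 (t = (4 + (-5)**2) + 5 = (4 + 25) + 5 = 29 + 5 = 34)
s(l, m) = -l**2 (s(l, m) = (0 - l)*l = (-l)*l = -l**2)
L(Z, O) = -34/3 (L(Z, O) = -1/3*34 = -34/3)
s(-6, -3) + 136*L(-9, -5) = -1*(-6)**2 + 136*(-34/3) = -1*36 - 4624/3 = -36 - 4624/3 = -4732/3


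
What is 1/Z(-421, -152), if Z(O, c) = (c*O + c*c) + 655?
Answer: 1/87751 ≈ 1.1396e-5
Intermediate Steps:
Z(O, c) = 655 + c² + O*c (Z(O, c) = (O*c + c²) + 655 = (c² + O*c) + 655 = 655 + c² + O*c)
1/Z(-421, -152) = 1/(655 + (-152)² - 421*(-152)) = 1/(655 + 23104 + 63992) = 1/87751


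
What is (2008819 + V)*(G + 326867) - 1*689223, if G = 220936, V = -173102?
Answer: 1005610590528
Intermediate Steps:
(2008819 + V)*(G + 326867) - 1*689223 = (2008819 - 173102)*(220936 + 326867) - 1*689223 = 1835717*547803 - 689223 = 1005611279751 - 689223 = 1005610590528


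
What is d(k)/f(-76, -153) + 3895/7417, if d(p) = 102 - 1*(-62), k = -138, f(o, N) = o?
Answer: -230092/140923 ≈ -1.6327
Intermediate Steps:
d(p) = 164 (d(p) = 102 + 62 = 164)
d(k)/f(-76, -153) + 3895/7417 = 164/(-76) + 3895/7417 = 164*(-1/76) + 3895*(1/7417) = -41/19 + 3895/7417 = -230092/140923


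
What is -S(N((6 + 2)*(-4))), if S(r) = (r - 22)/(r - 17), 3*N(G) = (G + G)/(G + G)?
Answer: -13/10 ≈ -1.3000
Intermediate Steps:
N(G) = 1/3 (N(G) = ((G + G)/(G + G))/3 = ((2*G)/((2*G)))/3 = ((2*G)*(1/(2*G)))/3 = (1/3)*1 = 1/3)
S(r) = (-22 + r)/(-17 + r)
-S(N((6 + 2)*(-4))) = -(-22 + 1/3)/(-17 + 1/3) = -(-65)/((-50/3)*3) = -(-3)*(-65)/(50*3) = -1*13/10 = -13/10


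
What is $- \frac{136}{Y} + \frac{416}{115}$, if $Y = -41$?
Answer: $\frac{32696}{4715} \approx 6.9345$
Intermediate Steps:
$- \frac{136}{Y} + \frac{416}{115} = - \frac{136}{-41} + \frac{416}{115} = \left(-136\right) \left(- \frac{1}{41}\right) + 416 \cdot \frac{1}{115} = \frac{136}{41} + \frac{416}{115} = \frac{32696}{4715}$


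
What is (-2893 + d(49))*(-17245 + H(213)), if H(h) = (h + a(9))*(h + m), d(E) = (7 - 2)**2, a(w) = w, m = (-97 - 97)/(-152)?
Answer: -1652434050/19 ≈ -8.6970e+7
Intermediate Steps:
m = 97/76 (m = -194*(-1/152) = 97/76 ≈ 1.2763)
d(E) = 25 (d(E) = 5**2 = 25)
H(h) = (9 + h)*(97/76 + h) (H(h) = (h + 9)*(h + 97/76) = (9 + h)*(97/76 + h))
(-2893 + d(49))*(-17245 + H(213)) = (-2893 + 25)*(-17245 + (873/76 + 213**2 + (781/76)*213)) = -2868*(-17245 + (873/76 + 45369 + 166353/76)) = -2868*(-17245 + 1807635/38) = -2868*1152325/38 = -1652434050/19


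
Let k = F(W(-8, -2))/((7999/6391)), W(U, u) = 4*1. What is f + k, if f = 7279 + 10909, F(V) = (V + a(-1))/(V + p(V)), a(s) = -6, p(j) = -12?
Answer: 581949639/31996 ≈ 18188.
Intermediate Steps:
W(U, u) = 4
F(V) = (-6 + V)/(-12 + V) (F(V) = (V - 6)/(V - 12) = (-6 + V)/(-12 + V))
f = 18188
k = 6391/31996 (k = ((-6 + 4)/(-12 + 4))/((7999/6391)) = (-2/(-8))/((7999*(1/6391))) = (-1/8*(-2))/(7999/6391) = (1/4)*(6391/7999) = 6391/31996 ≈ 0.19974)
f + k = 18188 + 6391/31996 = 581949639/31996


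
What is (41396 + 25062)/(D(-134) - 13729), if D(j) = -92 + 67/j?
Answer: -18988/3949 ≈ -4.8083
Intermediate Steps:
(41396 + 25062)/(D(-134) - 13729) = (41396 + 25062)/((-92 + 67/(-134)) - 13729) = 66458/((-92 + 67*(-1/134)) - 13729) = 66458/((-92 - ½) - 13729) = 66458/(-185/2 - 13729) = 66458/(-27643/2) = 66458*(-2/27643) = -18988/3949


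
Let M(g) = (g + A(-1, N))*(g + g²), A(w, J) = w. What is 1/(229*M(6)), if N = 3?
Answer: 1/48090 ≈ 2.0794e-5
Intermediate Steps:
M(g) = (-1 + g)*(g + g²) (M(g) = (g - 1)*(g + g²) = (-1 + g)*(g + g²))
1/(229*M(6)) = 1/(229*(6³ - 1*6)) = 1/(229*(216 - 6)) = 1/(229*210) = 1/48090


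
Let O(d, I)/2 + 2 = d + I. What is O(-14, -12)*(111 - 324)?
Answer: 11928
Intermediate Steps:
O(d, I) = -4 + 2*I + 2*d (O(d, I) = -4 + 2*(d + I) = -4 + 2*(I + d) = -4 + (2*I + 2*d) = -4 + 2*I + 2*d)
O(-14, -12)*(111 - 324) = (-4 + 2*(-12) + 2*(-14))*(111 - 324) = (-4 - 24 - 28)*(-213) = -56*(-213) = 11928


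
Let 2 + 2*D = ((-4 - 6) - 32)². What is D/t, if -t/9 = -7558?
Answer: 881/68022 ≈ 0.012952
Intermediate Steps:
t = 68022 (t = -9*(-7558) = 68022)
D = 881 (D = -1 + ((-4 - 6) - 32)²/2 = -1 + (-10 - 32)²/2 = -1 + (½)*(-42)² = -1 + (½)*1764 = -1 + 882 = 881)
D/t = 881/68022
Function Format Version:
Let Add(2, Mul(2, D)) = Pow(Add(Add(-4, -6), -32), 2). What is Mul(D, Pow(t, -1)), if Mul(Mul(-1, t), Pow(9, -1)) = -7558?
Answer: Rational(881, 68022) ≈ 0.012952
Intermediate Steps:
t = 68022 (t = Mul(-9, -7558) = 68022)
D = 881 (D = Add(-1, Mul(Rational(1, 2), Pow(Add(Add(-4, -6), -32), 2))) = Add(-1, Mul(Rational(1, 2), Pow(Add(-10, -32), 2))) = Add(-1, Mul(Rational(1, 2), Pow(-42, 2))) = Add(-1, Mul(Rational(1, 2), 1764)) = Add(-1, 882) = 881)
Mul(D, Pow(t, -1)) = Mul(881, Pow(68022, -1)) = Mul(881, Rational(1, 68022)) = Rational(881, 68022)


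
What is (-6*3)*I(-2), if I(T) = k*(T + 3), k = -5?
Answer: 90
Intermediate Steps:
I(T) = -15 - 5*T (I(T) = -5*(T + 3) = -5*(3 + T) = -15 - 5*T)
(-6*3)*I(-2) = (-6*3)*(-15 - 5*(-2)) = -18*(-15 + 10) = -18*(-5) = 90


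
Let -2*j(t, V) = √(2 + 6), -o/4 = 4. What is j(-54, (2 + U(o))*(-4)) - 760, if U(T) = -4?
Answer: -760 - √2 ≈ -761.41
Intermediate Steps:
o = -16 (o = -4*4 = -16)
j(t, V) = -√2 (j(t, V) = -√(2 + 6)/2 = -√2)
j(-54, (2 + U(o))*(-4)) - 760 = -√2 - 760 = -760 - √2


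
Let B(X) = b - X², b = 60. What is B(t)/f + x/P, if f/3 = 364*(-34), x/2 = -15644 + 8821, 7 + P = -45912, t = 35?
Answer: 560144323/1704880632 ≈ 0.32855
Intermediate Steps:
P = -45919 (P = -7 - 45912 = -45919)
x = -13646 (x = 2*(-15644 + 8821) = 2*(-6823) = -13646)
B(X) = 60 - X²
f = -37128 (f = 3*(364*(-34)) = 3*(-12376) = -37128)
B(t)/f + x/P = (60 - 1*35²)/(-37128) - 13646/(-45919) = (60 - 1*1225)*(-1/37128) - 13646*(-1/45919) = (60 - 1225)*(-1/37128) + 13646/45919 = -1165*(-1/37128) + 13646/45919 = 1165/37128 + 13646/45919 = 560144323/1704880632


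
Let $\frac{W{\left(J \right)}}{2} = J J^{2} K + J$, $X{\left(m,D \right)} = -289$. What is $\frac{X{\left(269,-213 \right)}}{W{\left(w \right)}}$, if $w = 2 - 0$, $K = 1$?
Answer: $- \frac{289}{20} \approx -14.45$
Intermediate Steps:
$w = 2$ ($w = 2 + 0 = 2$)
$W{\left(J \right)} = 2 J + 2 J^{3}$ ($W{\left(J \right)} = 2 \left(J J^{2} \cdot 1 + J\right) = 2 \left(J^{3} \cdot 1 + J\right) = 2 \left(J^{3} + J\right) = 2 \left(J + J^{3}\right) = 2 J + 2 J^{3}$)
$\frac{X{\left(269,-213 \right)}}{W{\left(w \right)}} = - \frac{289}{2 \cdot 2 \left(1 + 2^{2}\right)} = - \frac{289}{2 \cdot 2 \left(1 + 4\right)} = - \frac{289}{2 \cdot 2 \cdot 5} = - \frac{289}{20}$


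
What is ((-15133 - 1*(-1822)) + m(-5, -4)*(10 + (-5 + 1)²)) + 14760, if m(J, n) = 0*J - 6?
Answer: 1293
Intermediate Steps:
m(J, n) = -6 (m(J, n) = 0 - 6 = -6)
((-15133 - 1*(-1822)) + m(-5, -4)*(10 + (-5 + 1)²)) + 14760 = ((-15133 - 1*(-1822)) - 6*(10 + (-5 + 1)²)) + 14760 = ((-15133 + 1822) - 6*(10 + (-4)²)) + 14760 = (-13311 - 6*(10 + 16)) + 14760 = (-13311 - 6*26) + 14760 = (-13311 - 156) + 14760 = -13467 + 14760 = 1293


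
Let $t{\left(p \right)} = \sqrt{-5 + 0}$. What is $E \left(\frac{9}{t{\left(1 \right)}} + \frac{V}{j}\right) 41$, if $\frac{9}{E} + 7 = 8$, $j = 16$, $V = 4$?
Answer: $\frac{369}{4} - \frac{3321 i \sqrt{5}}{5} \approx 92.25 - 1485.2 i$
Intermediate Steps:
$E = 9$ ($E = \frac{9}{-7 + 8} = \frac{9}{1} = 9 \cdot 1 = 9$)
$t{\left(p \right)} = i \sqrt{5}$ ($t{\left(p \right)} = \sqrt{-5} = i \sqrt{5}$)
$E \left(\frac{9}{t{\left(1 \right)}} + \frac{V}{j}\right) 41 = 9 \left(\frac{9}{i \sqrt{5}} + \frac{4}{16}\right) 41 = 9 \left(9 \left(- \frac{i \sqrt{5}}{5}\right) + 4 \cdot \frac{1}{16}\right) 41 = 9 \left(- \frac{9 i \sqrt{5}}{5} + \frac{1}{4}\right) 41 = 9 \left(\frac{1}{4} - \frac{9 i \sqrt{5}}{5}\right) 41 = \left(\frac{9}{4} - \frac{81 i \sqrt{5}}{5}\right) 41 = \frac{369}{4} - \frac{3321 i \sqrt{5}}{5}$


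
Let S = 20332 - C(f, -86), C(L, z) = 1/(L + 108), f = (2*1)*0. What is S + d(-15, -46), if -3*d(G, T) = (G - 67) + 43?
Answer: 2197259/108 ≈ 20345.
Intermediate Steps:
f = 0 (f = 2*0 = 0)
C(L, z) = 1/(108 + L)
d(G, T) = 8 - G/3 (d(G, T) = -((G - 67) + 43)/3 = -((-67 + G) + 43)/3 = -(-24 + G)/3 = 8 - G/3)
S = 2195855/108 (S = 20332 - 1/(108 + 0) = 20332 - 1/108 = 2195855/108 ≈ 20332.)
S + d(-15, -46) = 2195855/108 + (8 - ⅓*(-15)) = 2195855/108 + (8 + 5) = 2195855/108 + 13 = 2197259/108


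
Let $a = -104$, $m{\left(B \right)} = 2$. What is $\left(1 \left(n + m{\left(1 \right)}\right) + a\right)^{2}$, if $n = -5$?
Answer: $11449$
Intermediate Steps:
$\left(1 \left(n + m{\left(1 \right)}\right) + a\right)^{2} = \left(1 \left(-5 + 2\right) - 104\right)^{2} = \left(1 \left(-3\right) - 104\right)^{2} = \left(-3 - 104\right)^{2} = \left(-107\right)^{2} = 11449$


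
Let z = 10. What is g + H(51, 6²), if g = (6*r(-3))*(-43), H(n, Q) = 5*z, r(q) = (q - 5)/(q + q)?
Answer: -294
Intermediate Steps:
r(q) = (-5 + q)/(2*q) (r(q) = (-5 + q)/((2*q)) = (-5 + q)*(1/(2*q)) = (-5 + q)/(2*q))
H(n, Q) = 50 (H(n, Q) = 5*10 = 50)
g = -344 (g = (6*((½)*(-5 - 3)/(-3)))*(-43) = (6*((½)*(-⅓)*(-8)))*(-43) = (6*(4/3))*(-43) = 8*(-43) = -344)
g + H(51, 6²) = -344 + 50 = -294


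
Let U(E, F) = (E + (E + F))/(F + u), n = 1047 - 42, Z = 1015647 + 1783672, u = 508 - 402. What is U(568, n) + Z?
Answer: 3110045550/1111 ≈ 2.7993e+6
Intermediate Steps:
u = 106
Z = 2799319
n = 1005
U(E, F) = (F + 2*E)/(106 + F) (U(E, F) = (E + (E + F))/(F + 106) = (F + 2*E)/(106 + F))
U(568, n) + Z = (1005 + 2*568)/(106 + 1005) + 2799319 = (1005 + 1136)/1111 + 2799319 = (1/1111)*2141 + 2799319 = 2141/1111 + 2799319 = 3110045550/1111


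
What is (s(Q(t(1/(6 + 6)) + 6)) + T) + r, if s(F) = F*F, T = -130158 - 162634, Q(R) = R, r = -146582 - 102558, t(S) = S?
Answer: -78032879/144 ≈ -5.4190e+5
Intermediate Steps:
r = -249140
T = -292792
s(F) = F²
(s(Q(t(1/(6 + 6)) + 6)) + T) + r = ((1/(6 + 6) + 6)² - 292792) - 249140 = ((1/12 + 6)² - 292792) - 249140 = ((73/12)² - 292792) - 249140 = (5329/144 - 292792) - 249140 = -42156719/144 - 249140 = -78032879/144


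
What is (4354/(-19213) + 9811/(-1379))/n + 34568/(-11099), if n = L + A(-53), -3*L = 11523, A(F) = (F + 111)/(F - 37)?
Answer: -158232917032423469/50836188483482402 ≈ -3.1126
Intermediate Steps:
A(F) = (111 + F)/(-37 + F)
L = -3841 (L = -⅓*11523 = -3841)
n = -172874/45 (n = -3841 + (111 - 53)/(-37 - 53) = -3841 + 58/(-90) = -3841 - 1/90*58 = -3841 - 29/45 = -172874/45 ≈ -3841.6)
(4354/(-19213) + 9811/(-1379))/n + 34568/(-11099) = (4354/(-19213) + 9811/(-1379))/(-172874/45) + 34568/(-11099) = (4354*(-1/19213) + 9811*(-1/1379))*(-45/172874) + 34568*(-1/11099) = (-4354/19213 - 9811/1379)*(-45/172874) - 34568/11099 = -194502909/26494727*(-45/172874) - 34568/11099 = 8752630905/4580249435398 - 34568/11099 = -158232917032423469/50836188483482402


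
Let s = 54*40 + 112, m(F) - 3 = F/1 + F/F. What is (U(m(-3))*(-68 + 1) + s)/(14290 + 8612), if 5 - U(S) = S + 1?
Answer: 2071/22902 ≈ 0.090429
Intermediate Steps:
m(F) = 4 + F (m(F) = 3 + (F/1 + F/F) = 3 + (F*1 + 1) = 3 + (F + 1) = 3 + (1 + F) = 4 + F)
U(S) = 4 - S (U(S) = 5 - (S + 1) = 5 - (1 + S) = 5 + (-1 - S) = 4 - S)
s = 2272 (s = 2160 + 112 = 2272)
(U(m(-3))*(-68 + 1) + s)/(14290 + 8612) = ((4 - (4 - 3))*(-68 + 1) + 2272)/(14290 + 8612) = ((4 - 1*1)*(-67) + 2272)/22902 = ((4 - 1)*(-67) + 2272)*(1/22902) = (3*(-67) + 2272)*(1/22902) = (-201 + 2272)*(1/22902) = 2071*(1/22902) = 2071/22902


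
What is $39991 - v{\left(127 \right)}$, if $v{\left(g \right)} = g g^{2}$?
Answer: $-2008392$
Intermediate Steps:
$v{\left(g \right)} = g^{3}$
$39991 - v{\left(127 \right)} = 39991 - 127^{3} = 39991 - 2048383 = -2008392$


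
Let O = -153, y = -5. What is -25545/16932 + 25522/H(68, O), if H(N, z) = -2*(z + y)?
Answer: 35338857/445876 ≈ 79.257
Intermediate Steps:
H(N, z) = 10 - 2*z (H(N, z) = -2*(z - 5) = -2*(-5 + z) = 10 - 2*z)
-25545/16932 + 25522/H(68, O) = -25545/16932 + 25522/(10 - 2*(-153)) = -25545*1/16932 + 25522/(10 + 306) = -8515/5644 + 25522/316 = -8515/5644 + 25522*(1/316) = -8515/5644 + 12761/158 = 35338857/445876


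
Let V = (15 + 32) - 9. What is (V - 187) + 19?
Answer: -130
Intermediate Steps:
V = 38 (V = 47 - 9 = 38)
(V - 187) + 19 = (38 - 187) + 19 = -149 + 19 = -130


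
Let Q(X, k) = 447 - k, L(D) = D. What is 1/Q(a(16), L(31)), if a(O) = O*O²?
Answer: 1/416 ≈ 0.0024038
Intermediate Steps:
a(O) = O³
1/Q(a(16), L(31)) = 1/(447 - 1*31) = 1/(447 - 31) = 1/416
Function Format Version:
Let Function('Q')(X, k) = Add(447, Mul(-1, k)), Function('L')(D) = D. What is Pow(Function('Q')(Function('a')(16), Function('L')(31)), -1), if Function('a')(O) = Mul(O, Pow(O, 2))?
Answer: Rational(1, 416) ≈ 0.0024038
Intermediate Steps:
Function('a')(O) = Pow(O, 3)
Pow(Function('Q')(Function('a')(16), Function('L')(31)), -1) = Pow(Add(447, Mul(-1, 31)), -1) = Pow(Add(447, -31), -1) = Pow(416, -1) = Rational(1, 416)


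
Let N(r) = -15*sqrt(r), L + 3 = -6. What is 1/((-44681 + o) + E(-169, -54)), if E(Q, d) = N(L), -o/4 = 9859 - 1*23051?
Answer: 8087/65401594 + 45*I/65401594 ≈ 0.00012365 + 6.8806e-7*I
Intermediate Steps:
L = -9 (L = -3 - 6 = -9)
o = 52768 (o = -4*(9859 - 1*23051) = -4*(9859 - 23051) = -4*(-13192) = 52768)
E(Q, d) = -45*I
1/((-44681 + o) + E(-169, -54)) = 1/((-44681 + 52768) - 45*I) = 1/(8087 - 45*I) = (8087 + 45*I)/65401594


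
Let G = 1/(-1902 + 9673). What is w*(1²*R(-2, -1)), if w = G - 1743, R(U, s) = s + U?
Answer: 40634556/7771 ≈ 5229.0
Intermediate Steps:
R(U, s) = U + s
G = 1/7771 ≈ 0.00012868
w = -13544852/7771 (w = 1/7771 - 1743 = -13544852/7771 ≈ -1743.0)
w*(1²*R(-2, -1)) = -13544852*1²*(-2 - 1)/7771 = -13544852*(-3)/7771 = -13544852/7771*(-3) = 40634556/7771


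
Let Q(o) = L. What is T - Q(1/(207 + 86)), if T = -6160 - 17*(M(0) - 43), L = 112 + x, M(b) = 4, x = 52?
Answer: -5661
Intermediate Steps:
L = 164 (L = 112 + 52 = 164)
Q(o) = 164
T = -5497 (T = -6160 - 17*(4 - 43) = -6160 - 17*(-39) = -6160 + 663 = -5497)
T - Q(1/(207 + 86)) = -5497 - 1*164 = -5497 - 164 = -5661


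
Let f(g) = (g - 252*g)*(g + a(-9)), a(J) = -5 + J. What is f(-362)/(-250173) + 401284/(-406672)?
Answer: 492614190469/3633512652 ≈ 135.58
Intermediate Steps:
f(g) = -251*g*(-14 + g) (f(g) = (g - 252*g)*(g + (-5 - 9)) = (-251*g)*(g - 14) = (-251*g)*(-14 + g) = -251*g*(-14 + g))
f(-362)/(-250173) + 401284/(-406672) = (251*(-362)*(14 - 1*(-362)))/(-250173) + 401284/(-406672) = (251*(-362)*(14 + 362))*(-1/250173) + 401284*(-1/406672) = (251*(-362)*376)*(-1/250173) - 100321/101668 = -34164112*(-1/250173) - 100321/101668 = 34164112/250173 - 100321/101668 = 492614190469/3633512652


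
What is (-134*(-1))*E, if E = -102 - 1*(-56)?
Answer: -6164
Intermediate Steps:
E = -46 (E = -102 + 56 = -46)
(-134*(-1))*E = -134*(-1)*(-46) = 134*(-46) = -6164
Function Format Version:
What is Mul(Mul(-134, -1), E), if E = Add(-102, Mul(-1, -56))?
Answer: -6164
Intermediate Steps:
E = -46 (E = Add(-102, 56) = -46)
Mul(Mul(-134, -1), E) = Mul(Mul(-134, -1), -46) = Mul(134, -46) = -6164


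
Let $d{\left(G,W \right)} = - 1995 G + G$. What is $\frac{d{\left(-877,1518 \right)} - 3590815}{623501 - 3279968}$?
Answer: $\frac{1842077}{2656467} \approx 0.69343$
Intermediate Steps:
$d{\left(G,W \right)} = - 1994 G$
$\frac{d{\left(-877,1518 \right)} - 3590815}{623501 - 3279968} = \frac{\left(-1994\right) \left(-877\right) - 3590815}{623501 - 3279968} = \frac{1748738 - 3590815}{-2656467} = \left(-1842077\right) \left(- \frac{1}{2656467}\right) = \frac{1842077}{2656467}$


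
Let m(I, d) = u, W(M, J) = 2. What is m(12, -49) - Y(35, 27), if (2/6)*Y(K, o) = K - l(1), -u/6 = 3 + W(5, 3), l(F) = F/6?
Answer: -269/2 ≈ -134.50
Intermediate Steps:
l(F) = F/6 (l(F) = F*(⅙) = F/6)
u = -30 (u = -6*(3 + 2) = -6*5 = -30)
m(I, d) = -30
Y(K, o) = -½ + 3*K (Y(K, o) = 3*(K - 1/6) = 3*(K - 1*⅙) = 3*(K - ⅙) = 3*(-⅙ + K) = -½ + 3*K)
m(12, -49) - Y(35, 27) = -30 - (-½ + 3*35) = -30 - (-½ + 105) = -30 - 1*209/2 = -30 - 209/2 = -269/2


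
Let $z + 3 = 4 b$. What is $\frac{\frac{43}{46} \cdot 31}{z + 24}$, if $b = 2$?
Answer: $\frac{1333}{1334} \approx 0.99925$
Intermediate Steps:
$z = 5$ ($z = -3 + 4 \cdot 2 = -3 + 8 = 5$)
$\frac{\frac{43}{46} \cdot 31}{z + 24} = \frac{\frac{43}{46} \cdot 31}{5 + 24} = \frac{43 \cdot \frac{1}{46} \cdot 31}{29} = \frac{43}{46} \cdot 31 \cdot \frac{1}{29} = \frac{1333}{46} \cdot \frac{1}{29} = \frac{1333}{1334}$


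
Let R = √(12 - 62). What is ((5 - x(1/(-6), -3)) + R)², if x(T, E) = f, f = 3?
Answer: -46 + 20*I*√2 ≈ -46.0 + 28.284*I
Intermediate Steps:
x(T, E) = 3
R = 5*I*√2 (R = √(-50) = 5*I*√2 ≈ 7.0711*I)
((5 - x(1/(-6), -3)) + R)² = ((5 - 1*3) + 5*I*√2)² = ((5 - 3) + 5*I*√2)² = (2 + 5*I*√2)²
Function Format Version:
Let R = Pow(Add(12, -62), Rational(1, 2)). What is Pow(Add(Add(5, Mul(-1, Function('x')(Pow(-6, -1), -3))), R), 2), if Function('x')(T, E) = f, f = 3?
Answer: Add(-46, Mul(20, I, Pow(2, Rational(1, 2)))) ≈ Add(-46.000, Mul(28.284, I))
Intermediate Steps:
Function('x')(T, E) = 3
R = Mul(5, I, Pow(2, Rational(1, 2))) (R = Pow(-50, Rational(1, 2)) = Mul(5, I, Pow(2, Rational(1, 2))) ≈ Mul(7.0711, I))
Pow(Add(Add(5, Mul(-1, Function('x')(Pow(-6, -1), -3))), R), 2) = Pow(Add(Add(5, Mul(-1, 3)), Mul(5, I, Pow(2, Rational(1, 2)))), 2) = Pow(Add(Add(5, -3), Mul(5, I, Pow(2, Rational(1, 2)))), 2) = Pow(Add(2, Mul(5, I, Pow(2, Rational(1, 2)))), 2)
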